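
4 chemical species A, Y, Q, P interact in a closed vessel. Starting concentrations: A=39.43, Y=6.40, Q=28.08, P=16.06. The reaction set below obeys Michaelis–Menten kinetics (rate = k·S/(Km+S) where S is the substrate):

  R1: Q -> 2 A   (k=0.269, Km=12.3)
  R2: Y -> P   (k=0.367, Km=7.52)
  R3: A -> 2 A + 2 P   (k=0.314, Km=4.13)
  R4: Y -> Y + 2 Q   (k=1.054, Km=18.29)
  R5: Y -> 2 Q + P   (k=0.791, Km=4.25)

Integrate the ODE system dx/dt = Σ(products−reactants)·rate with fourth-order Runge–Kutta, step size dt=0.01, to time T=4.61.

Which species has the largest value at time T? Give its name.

RK4 with dt=0.01: 461 steps to T=4.61. Trajectory (selected grid times):
t=0.00: A=39.43 Y=6.40 Q=28.08 P=16.06
t=0.51: A=39.77 Y=6.08 Q=28.74 P=16.67
t=1.02: A=40.10 Y=5.76 Q=29.37 P=17.28
t=1.54: A=40.45 Y=5.44 Q=30.00 P=17.89
t=2.05: A=40.79 Y=5.14 Q=30.59 P=18.49
t=2.56: A=41.13 Y=4.85 Q=31.16 P=19.07
t=3.07: A=41.48 Y=4.57 Q=31.70 P=19.64
t=3.59: A=41.83 Y=4.28 Q=32.24 P=20.22
t=4.10: A=42.17 Y=4.02 Q=32.73 P=20.78
t=4.61: A=42.52 Y=3.76 Q=33.21 P=21.33
At T=4.61: A=42.52 Y=3.76 Q=33.21 P=21.33; the largest is A.

Dominant species at T: A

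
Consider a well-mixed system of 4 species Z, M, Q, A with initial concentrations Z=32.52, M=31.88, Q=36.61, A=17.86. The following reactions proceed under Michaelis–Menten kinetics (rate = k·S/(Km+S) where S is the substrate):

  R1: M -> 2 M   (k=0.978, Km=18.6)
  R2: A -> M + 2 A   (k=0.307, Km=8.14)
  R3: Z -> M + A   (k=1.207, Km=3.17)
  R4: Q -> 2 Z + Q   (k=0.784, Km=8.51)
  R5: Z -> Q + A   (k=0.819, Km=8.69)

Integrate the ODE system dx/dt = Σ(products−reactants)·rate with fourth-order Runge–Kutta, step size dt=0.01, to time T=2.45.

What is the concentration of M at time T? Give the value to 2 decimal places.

RK4 with dt=0.01: 245 steps to T=2.45. Trajectory (selected grid times):
t=0.00: Z=32.52 M=31.88 Q=36.61 A=17.86
t=0.27: Z=32.39 M=32.40 Q=36.78 A=18.39
t=0.54: Z=32.27 M=32.92 Q=36.96 A=18.92
t=0.82: Z=32.13 M=33.47 Q=37.14 A=19.47
t=1.09: Z=32.01 M=33.99 Q=37.31 A=20.00
t=1.36: Z=31.88 M=34.52 Q=37.49 A=20.52
t=1.63: Z=31.76 M=35.05 Q=37.66 A=21.05
t=1.91: Z=31.63 M=35.60 Q=37.84 A=21.60
t=2.18: Z=31.51 M=36.13 Q=38.01 A=22.13
t=2.45: Z=31.38 M=36.66 Q=38.19 A=22.66
Read off M at T=2.45: 36.66

M at T = 36.66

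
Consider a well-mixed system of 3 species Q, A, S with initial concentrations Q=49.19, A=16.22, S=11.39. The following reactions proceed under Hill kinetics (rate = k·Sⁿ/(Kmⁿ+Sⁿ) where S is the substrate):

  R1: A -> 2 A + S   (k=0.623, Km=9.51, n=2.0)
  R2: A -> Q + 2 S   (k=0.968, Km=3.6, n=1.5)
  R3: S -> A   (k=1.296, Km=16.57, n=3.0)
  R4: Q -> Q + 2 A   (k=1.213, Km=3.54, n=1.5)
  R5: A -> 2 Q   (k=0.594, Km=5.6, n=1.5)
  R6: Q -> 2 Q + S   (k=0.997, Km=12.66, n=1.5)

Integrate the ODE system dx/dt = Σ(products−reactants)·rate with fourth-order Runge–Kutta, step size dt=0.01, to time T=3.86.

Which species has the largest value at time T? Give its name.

Dominant species at T: Q

RK4 with dt=0.01: 386 steps to T=3.86. Trajectory (selected grid times):
t=0.00: Q=49.19 A=16.22 S=11.39
t=0.43: Q=50.38 A=17.01 S=12.57
t=0.86: Q=51.57 A=17.83 S=13.74
t=1.29: Q=52.77 A=18.68 S=14.88
t=1.72: Q=53.98 A=19.56 S=16.00
t=2.14: Q=55.17 A=20.46 S=17.07
t=2.57: Q=56.39 A=21.40 S=18.15
t=3.00: Q=57.63 A=22.36 S=19.22
t=3.43: Q=58.86 A=23.35 S=20.27
t=3.86: Q=60.10 A=24.35 S=21.31
At T=3.86: Q=60.10 A=24.35 S=21.31; the largest is Q.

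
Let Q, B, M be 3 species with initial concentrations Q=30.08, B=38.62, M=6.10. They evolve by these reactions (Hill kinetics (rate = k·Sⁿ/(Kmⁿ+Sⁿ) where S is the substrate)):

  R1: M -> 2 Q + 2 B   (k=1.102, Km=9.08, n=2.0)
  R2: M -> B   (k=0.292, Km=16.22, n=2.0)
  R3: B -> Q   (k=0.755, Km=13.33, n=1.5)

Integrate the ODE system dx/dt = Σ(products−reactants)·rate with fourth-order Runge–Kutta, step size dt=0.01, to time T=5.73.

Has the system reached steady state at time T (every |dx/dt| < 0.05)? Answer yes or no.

RK4 with dt=0.01: 573 steps to T=5.73. Trajectory (selected grid times):
t=0.00: Q=30.08 B=38.62 M=6.10
t=0.64: Q=30.91 B=38.67 M=5.86
t=1.27: Q=31.70 B=38.69 M=5.64
t=1.91: Q=32.49 B=38.69 M=5.43
t=2.55: Q=33.25 B=38.67 M=5.23
t=3.18: Q=33.98 B=38.63 M=5.05
t=3.82: Q=34.71 B=38.57 M=4.87
t=4.46: Q=35.42 B=38.49 M=4.70
t=5.09: Q=36.10 B=38.39 M=4.55
t=5.73: Q=36.77 B=38.28 M=4.40
Rates at T: R1=0.2092, R2=0.0200, R3=0.6263
dx/dt at T (Σ net stoichiometry × rate): Q=+1.0447, B=-0.1879, M=-0.2292
Largest |dx/dt| is |+1.0447| (Q) ≥ 0.05 → not steady.

Steady state at T: no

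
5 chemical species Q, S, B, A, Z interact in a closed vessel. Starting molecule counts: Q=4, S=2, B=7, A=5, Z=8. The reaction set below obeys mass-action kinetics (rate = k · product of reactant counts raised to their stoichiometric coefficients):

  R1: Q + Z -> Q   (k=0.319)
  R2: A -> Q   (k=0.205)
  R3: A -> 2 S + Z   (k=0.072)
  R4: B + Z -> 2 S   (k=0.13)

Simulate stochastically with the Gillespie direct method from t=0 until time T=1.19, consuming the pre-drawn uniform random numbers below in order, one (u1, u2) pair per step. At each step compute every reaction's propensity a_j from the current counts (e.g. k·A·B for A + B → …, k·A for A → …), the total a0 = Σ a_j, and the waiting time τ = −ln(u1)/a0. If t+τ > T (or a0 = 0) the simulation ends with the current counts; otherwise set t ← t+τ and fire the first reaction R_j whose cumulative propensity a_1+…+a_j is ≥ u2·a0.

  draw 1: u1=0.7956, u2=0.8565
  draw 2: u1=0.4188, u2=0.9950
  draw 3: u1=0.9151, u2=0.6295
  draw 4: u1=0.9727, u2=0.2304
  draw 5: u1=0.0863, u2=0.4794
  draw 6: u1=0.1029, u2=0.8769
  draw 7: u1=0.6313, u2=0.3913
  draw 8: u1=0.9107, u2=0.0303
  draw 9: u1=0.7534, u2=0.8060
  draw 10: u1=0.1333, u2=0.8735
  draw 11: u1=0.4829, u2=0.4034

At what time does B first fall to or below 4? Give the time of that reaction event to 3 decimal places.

Threshold first reached at t = 0.500

t=0.000: Q=4 S=2 B=7 A=5 Z=8
Draw 1: a1=10.208, a2=1.025, a3=0.360, a4=7.280, a0=18.873; τ=−ln(0.7956)/18.873=0.012 → t=0.012; u2·a0=0.8565·18.873=16.165; a1+…+a3=11.593 < 16.165 ≤ a1+…+a4=18.873 → R4 fires; Q=4 S=4 B=6 A=5 Z=7
Draw 2: a1=8.932, a2=1.025, a3=0.360, a4=5.460, a0=15.777; τ=−ln(0.4188)/15.777=0.055 → t=0.067; u2·a0=0.9950·15.777=15.698; a1+…+a3=10.317 < 15.698 ≤ a1+…+a4=15.777 → R4 fires; Q=4 S=6 B=5 A=5 Z=6
Draw 3: a1=7.656, a2=1.025, a3=0.360, a4=3.900, a0=12.941; τ=−ln(0.9151)/12.941=0.007 → t=0.074; u2·a0=0.6295·12.941=8.146; a1=7.656 < 8.146 ≤ a1+a2=8.681 → R2 fires; Q=5 S=6 B=5 A=4 Z=6
Draw 4: a1=9.570, a2=0.820, a3=0.288, a4=3.900, a0=14.578; τ=−ln(0.9727)/14.578=0.002 → t=0.076; u2·a0=0.2304·14.578=3.359 ≤ a1=9.570 → R1 fires; Q=5 S=6 B=5 A=4 Z=5
Draw 5: a1=7.975, a2=0.820, a3=0.288, a4=3.250, a0=12.333; τ=−ln(0.0863)/12.333=0.199 → t=0.275; u2·a0=0.4794·12.333=5.912 ≤ a1=7.975 → R1 fires; Q=5 S=6 B=5 A=4 Z=4
Draw 6: a1=6.380, a2=0.820, a3=0.288, a4=2.600, a0=10.088; τ=−ln(0.1029)/10.088=0.225 → t=0.500; u2·a0=0.8769·10.088=8.846; a1+…+a3=7.488 < 8.846 ≤ a1+…+a4=10.088 → R4 fires; Q=5 S=8 B=4 A=4 Z=3
Draw 7: a1=4.785, a2=0.820, a3=0.288, a4=1.560, a0=7.453; τ=−ln(0.6313)/7.453=0.062 → t=0.562; u2·a0=0.3913·7.453=2.916 ≤ a1=4.785 → R1 fires; Q=5 S=8 B=4 A=4 Z=2
Draw 8: a1=3.190, a2=0.820, a3=0.288, a4=1.040, a0=5.338; τ=−ln(0.9107)/5.338=0.018 → t=0.579; u2·a0=0.0303·5.338=0.162 ≤ a1=3.190 → R1 fires; Q=5 S=8 B=4 A=4 Z=1
Draw 9: a1=1.595, a2=0.820, a3=0.288, a4=0.520, a0=3.223; τ=−ln(0.7534)/3.223=0.088 → t=0.667; u2·a0=0.8060·3.223=2.598; a1+a2=2.415 < 2.598 ≤ a1+…+a3=2.703 → R3 fires; Q=5 S=10 B=4 A=3 Z=2
Draw 10: a1=3.190, a2=0.615, a3=0.216, a4=1.040, a0=5.061; τ=−ln(0.1333)/5.061=0.398 → t=1.065; u2·a0=0.8735·5.061=4.421; a1+…+a3=4.021 < 4.421 ≤ a1+…+a4=5.061 → R4 fires; Q=5 S=12 B=3 A=3 Z=1
Draw 11: a1=1.595, a2=0.615, a3=0.216, a4=0.390, a0=2.816; τ=−ln(0.4829)/2.816=0.259 → t=1.324 > T=1.19: stop.
B first becomes ≤ 4 when it reaches 4 at the event at t=0.500.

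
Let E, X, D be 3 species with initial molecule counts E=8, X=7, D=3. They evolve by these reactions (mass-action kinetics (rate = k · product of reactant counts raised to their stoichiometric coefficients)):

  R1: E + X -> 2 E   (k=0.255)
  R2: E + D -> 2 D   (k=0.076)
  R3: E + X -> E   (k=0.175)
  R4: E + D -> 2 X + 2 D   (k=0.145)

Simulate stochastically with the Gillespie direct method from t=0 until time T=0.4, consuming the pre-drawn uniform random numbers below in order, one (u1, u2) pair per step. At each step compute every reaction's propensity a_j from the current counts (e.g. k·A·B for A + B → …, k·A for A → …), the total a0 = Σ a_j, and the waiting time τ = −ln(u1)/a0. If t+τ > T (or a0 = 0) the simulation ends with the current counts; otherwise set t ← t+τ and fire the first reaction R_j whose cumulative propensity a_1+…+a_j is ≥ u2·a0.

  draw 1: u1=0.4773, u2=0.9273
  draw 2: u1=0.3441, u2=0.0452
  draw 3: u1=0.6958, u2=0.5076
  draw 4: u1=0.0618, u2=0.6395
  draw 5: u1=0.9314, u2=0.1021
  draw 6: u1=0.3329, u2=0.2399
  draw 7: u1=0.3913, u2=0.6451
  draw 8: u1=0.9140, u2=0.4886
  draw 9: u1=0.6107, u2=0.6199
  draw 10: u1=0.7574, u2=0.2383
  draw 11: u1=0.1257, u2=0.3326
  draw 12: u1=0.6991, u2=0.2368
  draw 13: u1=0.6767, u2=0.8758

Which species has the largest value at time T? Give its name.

t=0.000: E=8 X=7 D=3
Draw 1: a1=14.280, a2=1.824, a3=9.800, a4=3.480, a0=29.384; τ=−ln(0.4773)/29.384=0.025 → t=0.025; u2·a0=0.9273·29.384=27.248; a1+…+a3=25.904 < 27.248 ≤ a1+…+a4=29.384 → R4 fires; E=7 X=9 D=4
Draw 2: a1=16.065, a2=2.128, a3=11.025, a4=4.060, a0=33.278; τ=−ln(0.3441)/33.278=0.032 → t=0.057; u2·a0=0.0452·33.278=1.504 ≤ a1=16.065 → R1 fires; E=8 X=8 D=4
Draw 3: a1=16.320, a2=2.432, a3=11.200, a4=4.640, a0=34.592; τ=−ln(0.6958)/34.592=0.010 → t=0.068; u2·a0=0.5076·34.592=17.559; a1=16.320 < 17.559 ≤ a1+a2=18.752 → R2 fires; E=7 X=8 D=5
Draw 4: a1=14.280, a2=2.660, a3=9.800, a4=5.075, a0=31.815; τ=−ln(0.0618)/31.815=0.088 → t=0.155; u2·a0=0.6395·31.815=20.346; a1+a2=16.940 < 20.346 ≤ a1+…+a3=26.740 → R3 fires; E=7 X=7 D=5
Draw 5: a1=12.495, a2=2.660, a3=8.575, a4=5.075, a0=28.805; τ=−ln(0.9314)/28.805=0.002 → t=0.158; u2·a0=0.1021·28.805=2.941 ≤ a1=12.495 → R1 fires; E=8 X=6 D=5
Draw 6: a1=12.240, a2=3.040, a3=8.400, a4=5.800, a0=29.480; τ=−ln(0.3329)/29.480=0.037 → t=0.195; u2·a0=0.2399·29.480=7.072 ≤ a1=12.240 → R1 fires; E=9 X=5 D=5
Draw 7: a1=11.475, a2=3.420, a3=7.875, a4=6.525, a0=29.295; τ=−ln(0.3913)/29.295=0.032 → t=0.227; u2·a0=0.6451·29.295=18.898; a1+a2=14.895 < 18.898 ≤ a1+…+a3=22.770 → R3 fires; E=9 X=4 D=5
Draw 8: a1=9.180, a2=3.420, a3=6.300, a4=6.525, a0=25.425; τ=−ln(0.9140)/25.425=0.004 → t=0.231; u2·a0=0.4886·25.425=12.423; a1=9.180 < 12.423 ≤ a1+a2=12.600 → R2 fires; E=8 X=4 D=6
Draw 9: a1=8.160, a2=3.648, a3=5.600, a4=6.960, a0=24.368; τ=−ln(0.6107)/24.368=0.020 → t=0.251; u2·a0=0.6199·24.368=15.106; a1+a2=11.808 < 15.106 ≤ a1+…+a3=17.408 → R3 fires; E=8 X=3 D=6
Draw 10: a1=6.120, a2=3.648, a3=4.200, a4=6.960, a0=20.928; τ=−ln(0.7574)/20.928=0.013 → t=0.264; u2·a0=0.2383·20.928=4.987 ≤ a1=6.120 → R1 fires; E=9 X=2 D=6
Draw 11: a1=4.590, a2=4.104, a3=3.150, a4=7.830, a0=19.674; τ=−ln(0.1257)/19.674=0.105 → t=0.369; u2·a0=0.3326·19.674=6.544; a1=4.590 < 6.544 ≤ a1+a2=8.694 → R2 fires; E=8 X=2 D=7
Draw 12: a1=4.080, a2=4.256, a3=2.800, a4=8.120, a0=19.256; τ=−ln(0.6991)/19.256=0.019 → t=0.388; u2·a0=0.2368·19.256=4.560; a1=4.080 < 4.560 ≤ a1+a2=8.336 → R2 fires; E=7 X=2 D=8
Draw 13: a1=3.570, a2=4.256, a3=2.450, a4=8.120, a0=18.396; τ=−ln(0.6767)/18.396=0.021 → t=0.409 > T=0.4: stop.
At T=0.4: E=7 X=2 D=8; the largest is D.

Dominant species at T: D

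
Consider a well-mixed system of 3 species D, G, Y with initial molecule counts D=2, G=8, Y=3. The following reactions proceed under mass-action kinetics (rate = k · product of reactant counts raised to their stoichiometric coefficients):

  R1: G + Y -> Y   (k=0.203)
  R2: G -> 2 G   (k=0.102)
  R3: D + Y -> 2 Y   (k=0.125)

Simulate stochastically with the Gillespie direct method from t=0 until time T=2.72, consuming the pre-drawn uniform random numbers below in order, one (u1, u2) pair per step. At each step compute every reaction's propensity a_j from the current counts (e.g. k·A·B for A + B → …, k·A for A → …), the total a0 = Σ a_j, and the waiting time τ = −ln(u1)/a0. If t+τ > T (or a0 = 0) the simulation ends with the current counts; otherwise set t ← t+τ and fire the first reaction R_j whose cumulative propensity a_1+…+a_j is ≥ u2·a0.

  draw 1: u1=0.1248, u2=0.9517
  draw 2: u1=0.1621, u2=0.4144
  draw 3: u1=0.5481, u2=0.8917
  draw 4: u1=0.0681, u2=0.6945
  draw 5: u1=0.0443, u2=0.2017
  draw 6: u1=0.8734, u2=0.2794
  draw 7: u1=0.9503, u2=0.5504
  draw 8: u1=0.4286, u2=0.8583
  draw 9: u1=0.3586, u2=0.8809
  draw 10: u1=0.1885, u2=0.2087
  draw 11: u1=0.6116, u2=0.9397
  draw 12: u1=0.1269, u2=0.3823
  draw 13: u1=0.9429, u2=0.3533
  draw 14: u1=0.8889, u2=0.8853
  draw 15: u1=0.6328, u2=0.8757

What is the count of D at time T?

t=0.000: D=2 G=8 Y=3
Draw 1: a1=4.872, a2=0.816, a3=0.750, a0=6.438; τ=−ln(0.1248)/6.438=0.323 → t=0.323; u2·a0=0.9517·6.438=6.127; a1+a2=5.688 < 6.127 ≤ a1+…+a3=6.438 → R3 fires; D=1 G=8 Y=4
Draw 2: a1=6.496, a2=0.816, a3=0.500, a0=7.812; τ=−ln(0.1621)/7.812=0.233 → t=0.556; u2·a0=0.4144·7.812=3.237 ≤ a1=6.496 → R1 fires; D=1 G=7 Y=4
Draw 3: a1=5.684, a2=0.714, a3=0.500, a0=6.898; τ=−ln(0.5481)/6.898=0.087 → t=0.643; u2·a0=0.8917·6.898=6.151; a1=5.684 < 6.151 ≤ a1+a2=6.398 → R2 fires; D=1 G=8 Y=4
Draw 4: a1=6.496, a2=0.816, a3=0.500, a0=7.812; τ=−ln(0.0681)/7.812=0.344 → t=0.987; u2·a0=0.6945·7.812=5.425 ≤ a1=6.496 → R1 fires; D=1 G=7 Y=4
Draw 5: a1=5.684, a2=0.714, a3=0.500, a0=6.898; τ=−ln(0.0443)/6.898=0.452 → t=1.439; u2·a0=0.2017·6.898=1.391 ≤ a1=5.684 → R1 fires; D=1 G=6 Y=4
Draw 6: a1=4.872, a2=0.612, a3=0.500, a0=5.984; τ=−ln(0.8734)/5.984=0.023 → t=1.462; u2·a0=0.2794·5.984=1.672 ≤ a1=4.872 → R1 fires; D=1 G=5 Y=4
Draw 7: a1=4.060, a2=0.510, a3=0.500, a0=5.070; τ=−ln(0.9503)/5.070=0.010 → t=1.472; u2·a0=0.5504·5.070=2.791 ≤ a1=4.060 → R1 fires; D=1 G=4 Y=4
Draw 8: a1=3.248, a2=0.408, a3=0.500, a0=4.156; τ=−ln(0.4286)/4.156=0.204 → t=1.676; u2·a0=0.8583·4.156=3.567; a1=3.248 < 3.567 ≤ a1+a2=3.656 → R2 fires; D=1 G=5 Y=4
Draw 9: a1=4.060, a2=0.510, a3=0.500, a0=5.070; τ=−ln(0.3586)/5.070=0.202 → t=1.878; u2·a0=0.8809·5.070=4.466; a1=4.060 < 4.466 ≤ a1+a2=4.570 → R2 fires; D=1 G=6 Y=4
Draw 10: a1=4.872, a2=0.612, a3=0.500, a0=5.984; τ=−ln(0.1885)/5.984=0.279 → t=2.157; u2·a0=0.2087·5.984=1.249 ≤ a1=4.872 → R1 fires; D=1 G=5 Y=4
Draw 11: a1=4.060, a2=0.510, a3=0.500, a0=5.070; τ=−ln(0.6116)/5.070=0.097 → t=2.254; u2·a0=0.9397·5.070=4.764; a1+a2=4.570 < 4.764 ≤ a1+…+a3=5.070 → R3 fires; D=0 G=5 Y=5
Draw 12: a1=5.075, a2=0.510, a3=0.000, a0=5.585; τ=−ln(0.1269)/5.585=0.370 → t=2.623; u2·a0=0.3823·5.585=2.135 ≤ a1=5.075 → R1 fires; D=0 G=4 Y=5
Draw 13: a1=4.060, a2=0.408, a3=0.000, a0=4.468; τ=−ln(0.9429)/4.468=0.013 → t=2.637; u2·a0=0.3533·4.468=1.579 ≤ a1=4.060 → R1 fires; D=0 G=3 Y=5
Draw 14: a1=3.045, a2=0.306, a3=0.000, a0=3.351; τ=−ln(0.8889)/3.351=0.035 → t=2.672; u2·a0=0.8853·3.351=2.967 ≤ a1=3.045 → R1 fires; D=0 G=2 Y=5
Draw 15: a1=2.030, a2=0.204, a3=0.000, a0=2.234; τ=−ln(0.6328)/2.234=0.205 → t=2.877 > T=2.72: stop.
Read off D at T=2.72: 0

D at T = 0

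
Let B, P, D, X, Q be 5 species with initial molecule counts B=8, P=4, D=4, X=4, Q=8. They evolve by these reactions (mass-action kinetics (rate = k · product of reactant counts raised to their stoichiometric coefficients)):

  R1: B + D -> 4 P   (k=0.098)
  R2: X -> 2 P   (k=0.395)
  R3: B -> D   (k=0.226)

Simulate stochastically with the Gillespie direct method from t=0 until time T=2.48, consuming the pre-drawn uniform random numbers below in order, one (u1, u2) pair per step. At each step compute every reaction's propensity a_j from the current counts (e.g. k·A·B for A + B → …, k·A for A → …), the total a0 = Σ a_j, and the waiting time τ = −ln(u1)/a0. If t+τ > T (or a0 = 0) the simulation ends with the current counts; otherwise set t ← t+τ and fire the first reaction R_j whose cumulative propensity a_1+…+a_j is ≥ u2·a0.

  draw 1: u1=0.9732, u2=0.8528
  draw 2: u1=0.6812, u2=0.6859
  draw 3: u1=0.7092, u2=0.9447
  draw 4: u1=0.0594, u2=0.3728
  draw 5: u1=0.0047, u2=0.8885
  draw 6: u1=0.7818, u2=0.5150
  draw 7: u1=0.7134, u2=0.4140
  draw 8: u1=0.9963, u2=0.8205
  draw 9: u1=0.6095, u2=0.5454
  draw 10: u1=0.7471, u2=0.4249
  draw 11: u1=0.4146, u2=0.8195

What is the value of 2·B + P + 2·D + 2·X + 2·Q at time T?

Check how each reaction changes W = 2·B + P + 2·D + 2·X + 2·Q (weight of products minus weight of reactants):
R1: B + D -> 4 P: (1·4) − (2·1 + 2·1) = 4 − 4 = 0
R2: X -> 2 P: (1·2) − (2·1) = 2 − 2 = 0
R3: B -> D: (2·1) − (2·1) = 2 − 2 = 0
Every reaction leaves W unchanged, so W is conserved and no simulation is needed: W(T) = W(0) = 2·8 + 4 + 2·4 + 2·4 + 2·8 = 52

Value at T = 52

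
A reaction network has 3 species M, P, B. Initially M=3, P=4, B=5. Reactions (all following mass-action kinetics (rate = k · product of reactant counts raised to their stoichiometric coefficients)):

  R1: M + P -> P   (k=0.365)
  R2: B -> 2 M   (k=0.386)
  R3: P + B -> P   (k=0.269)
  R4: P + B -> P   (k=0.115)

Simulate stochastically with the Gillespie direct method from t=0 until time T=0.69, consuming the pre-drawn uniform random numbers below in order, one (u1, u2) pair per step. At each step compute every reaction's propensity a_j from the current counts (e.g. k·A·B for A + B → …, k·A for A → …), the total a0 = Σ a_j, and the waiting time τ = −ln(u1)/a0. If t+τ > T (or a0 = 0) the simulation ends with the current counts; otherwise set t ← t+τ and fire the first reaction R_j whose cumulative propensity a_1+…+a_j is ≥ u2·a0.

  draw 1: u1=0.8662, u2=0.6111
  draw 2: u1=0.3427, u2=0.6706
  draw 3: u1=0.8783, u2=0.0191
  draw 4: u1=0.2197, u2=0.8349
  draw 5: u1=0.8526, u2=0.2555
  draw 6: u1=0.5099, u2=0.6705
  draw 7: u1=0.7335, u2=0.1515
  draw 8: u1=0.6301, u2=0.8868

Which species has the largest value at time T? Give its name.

t=0.000: M=3 P=4 B=5
Draw 1: a1=4.380, a2=1.930, a3=5.380, a4=2.300, a0=13.990; τ=−ln(0.8662)/13.990=0.010 → t=0.010; u2·a0=0.6111·13.990=8.549; a1+a2=6.310 < 8.549 ≤ a1+…+a3=11.690 → R3 fires; M=3 P=4 B=4
Draw 2: a1=4.380, a2=1.544, a3=4.304, a4=1.840, a0=12.068; τ=−ln(0.3427)/12.068=0.089 → t=0.099; u2·a0=0.6706·12.068=8.093; a1+a2=5.924 < 8.093 ≤ a1+…+a3=10.228 → R3 fires; M=3 P=4 B=3
Draw 3: a1=4.380, a2=1.158, a3=3.228, a4=1.380, a0=10.146; τ=−ln(0.8783)/10.146=0.013 → t=0.112; u2·a0=0.0191·10.146=0.194 ≤ a1=4.380 → R1 fires; M=2 P=4 B=3
Draw 4: a1=2.920, a2=1.158, a3=3.228, a4=1.380, a0=8.686; τ=−ln(0.2197)/8.686=0.174 → t=0.286; u2·a0=0.8349·8.686=7.252; a1+a2=4.078 < 7.252 ≤ a1+…+a3=7.306 → R3 fires; M=2 P=4 B=2
Draw 5: a1=2.920, a2=0.772, a3=2.152, a4=0.920, a0=6.764; τ=−ln(0.8526)/6.764=0.024 → t=0.310; u2·a0=0.2555·6.764=1.728 ≤ a1=2.920 → R1 fires; M=1 P=4 B=2
Draw 6: a1=1.460, a2=0.772, a3=2.152, a4=0.920, a0=5.304; τ=−ln(0.5099)/5.304=0.127 → t=0.437; u2·a0=0.6705·5.304=3.556; a1+a2=2.232 < 3.556 ≤ a1+…+a3=4.384 → R3 fires; M=1 P=4 B=1
Draw 7: a1=1.460, a2=0.386, a3=1.076, a4=0.460, a0=3.382; τ=−ln(0.7335)/3.382=0.092 → t=0.528; u2·a0=0.1515·3.382=0.512 ≤ a1=1.460 → R1 fires; M=0 P=4 B=1
Draw 8: a1=0.000, a2=0.386, a3=1.076, a4=0.460, a0=1.922; τ=−ln(0.6301)/1.922=0.240 → t=0.769 > T=0.69: stop.
At T=0.69: M=0 P=4 B=1; the largest is P.

Dominant species at T: P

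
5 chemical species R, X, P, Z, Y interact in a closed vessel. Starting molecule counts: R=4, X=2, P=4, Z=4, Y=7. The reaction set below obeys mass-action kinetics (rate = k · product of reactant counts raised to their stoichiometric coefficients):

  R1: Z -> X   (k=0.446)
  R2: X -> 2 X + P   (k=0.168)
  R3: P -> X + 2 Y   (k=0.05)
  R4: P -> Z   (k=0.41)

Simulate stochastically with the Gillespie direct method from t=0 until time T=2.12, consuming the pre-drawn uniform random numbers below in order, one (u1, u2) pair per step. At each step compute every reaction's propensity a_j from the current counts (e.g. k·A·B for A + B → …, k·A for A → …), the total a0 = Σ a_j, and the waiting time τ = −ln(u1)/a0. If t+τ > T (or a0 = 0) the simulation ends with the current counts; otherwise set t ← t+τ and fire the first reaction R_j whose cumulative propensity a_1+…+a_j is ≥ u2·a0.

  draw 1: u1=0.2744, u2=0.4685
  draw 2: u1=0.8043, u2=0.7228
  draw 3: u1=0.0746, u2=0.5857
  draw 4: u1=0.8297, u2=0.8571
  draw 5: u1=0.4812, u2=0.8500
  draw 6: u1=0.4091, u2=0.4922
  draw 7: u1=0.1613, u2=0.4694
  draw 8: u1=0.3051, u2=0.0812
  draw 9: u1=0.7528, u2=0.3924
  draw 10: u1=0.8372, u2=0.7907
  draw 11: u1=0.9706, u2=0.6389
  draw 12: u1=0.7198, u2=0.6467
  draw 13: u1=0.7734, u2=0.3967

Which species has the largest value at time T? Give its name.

Dominant species at T: X

t=0.000: R=4 X=2 P=4 Z=4 Y=7
Draw 1: a1=1.784, a2=0.336, a3=0.200, a4=1.640, a0=3.960; τ=−ln(0.2744)/3.960=0.327 → t=0.327; u2·a0=0.4685·3.960=1.855; a1=1.784 < 1.855 ≤ a1+a2=2.120 → R2 fires; R=4 X=3 P=5 Z=4 Y=7
Draw 2: a1=1.784, a2=0.504, a3=0.250, a4=2.050, a0=4.588; τ=−ln(0.8043)/4.588=0.047 → t=0.374; u2·a0=0.7228·4.588=3.316; a1+…+a3=2.538 < 3.316 ≤ a1+…+a4=4.588 → R4 fires; R=4 X=3 P=4 Z=5 Y=7
Draw 3: a1=2.230, a2=0.504, a3=0.200, a4=1.640, a0=4.574; τ=−ln(0.0746)/4.574=0.567 → t=0.941; u2·a0=0.5857·4.574=2.679; a1=2.230 < 2.679 ≤ a1+a2=2.734 → R2 fires; R=4 X=4 P=5 Z=5 Y=7
Draw 4: a1=2.230, a2=0.672, a3=0.250, a4=2.050, a0=5.202; τ=−ln(0.8297)/5.202=0.036 → t=0.977; u2·a0=0.8571·5.202=4.459; a1+…+a3=3.152 < 4.459 ≤ a1+…+a4=5.202 → R4 fires; R=4 X=4 P=4 Z=6 Y=7
Draw 5: a1=2.676, a2=0.672, a3=0.200, a4=1.640, a0=5.188; τ=−ln(0.4812)/5.188=0.141 → t=1.118; u2·a0=0.8500·5.188=4.410; a1+…+a3=3.548 < 4.410 ≤ a1+…+a4=5.188 → R4 fires; R=4 X=4 P=3 Z=7 Y=7
Draw 6: a1=3.122, a2=0.672, a3=0.150, a4=1.230, a0=5.174; τ=−ln(0.4091)/5.174=0.173 → t=1.291; u2·a0=0.4922·5.174=2.547 ≤ a1=3.122 → R1 fires; R=4 X=5 P=3 Z=6 Y=7
Draw 7: a1=2.676, a2=0.840, a3=0.150, a4=1.230, a0=4.896; τ=−ln(0.1613)/4.896=0.373 → t=1.664; u2·a0=0.4694·4.896=2.298 ≤ a1=2.676 → R1 fires; R=4 X=6 P=3 Z=5 Y=7
Draw 8: a1=2.230, a2=1.008, a3=0.150, a4=1.230, a0=4.618; τ=−ln(0.3051)/4.618=0.257 → t=1.921; u2·a0=0.0812·4.618=0.375 ≤ a1=2.230 → R1 fires; R=4 X=7 P=3 Z=4 Y=7
Draw 9: a1=1.784, a2=1.176, a3=0.150, a4=1.230, a0=4.340; τ=−ln(0.7528)/4.340=0.065 → t=1.986; u2·a0=0.3924·4.340=1.703 ≤ a1=1.784 → R1 fires; R=4 X=8 P=3 Z=3 Y=7
Draw 10: a1=1.338, a2=1.344, a3=0.150, a4=1.230, a0=4.062; τ=−ln(0.8372)/4.062=0.044 → t=2.030; u2·a0=0.7907·4.062=3.212; a1+…+a3=2.832 < 3.212 ≤ a1+…+a4=4.062 → R4 fires; R=4 X=8 P=2 Z=4 Y=7
Draw 11: a1=1.784, a2=1.344, a3=0.100, a4=0.820, a0=4.048; τ=−ln(0.9706)/4.048=0.007 → t=2.037; u2·a0=0.6389·4.048=2.586; a1=1.784 < 2.586 ≤ a1+a2=3.128 → R2 fires; R=4 X=9 P=3 Z=4 Y=7
Draw 12: a1=1.784, a2=1.512, a3=0.150, a4=1.230, a0=4.676; τ=−ln(0.7198)/4.676=0.070 → t=2.108; u2·a0=0.6467·4.676=3.024; a1=1.784 < 3.024 ≤ a1+a2=3.296 → R2 fires; R=4 X=10 P=4 Z=4 Y=7
Draw 13: a1=1.784, a2=1.680, a3=0.200, a4=1.640, a0=5.304; τ=−ln(0.7734)/5.304=0.048 → t=2.156 > T=2.12: stop.
At T=2.12: R=4 X=10 P=4 Z=4 Y=7; the largest is X.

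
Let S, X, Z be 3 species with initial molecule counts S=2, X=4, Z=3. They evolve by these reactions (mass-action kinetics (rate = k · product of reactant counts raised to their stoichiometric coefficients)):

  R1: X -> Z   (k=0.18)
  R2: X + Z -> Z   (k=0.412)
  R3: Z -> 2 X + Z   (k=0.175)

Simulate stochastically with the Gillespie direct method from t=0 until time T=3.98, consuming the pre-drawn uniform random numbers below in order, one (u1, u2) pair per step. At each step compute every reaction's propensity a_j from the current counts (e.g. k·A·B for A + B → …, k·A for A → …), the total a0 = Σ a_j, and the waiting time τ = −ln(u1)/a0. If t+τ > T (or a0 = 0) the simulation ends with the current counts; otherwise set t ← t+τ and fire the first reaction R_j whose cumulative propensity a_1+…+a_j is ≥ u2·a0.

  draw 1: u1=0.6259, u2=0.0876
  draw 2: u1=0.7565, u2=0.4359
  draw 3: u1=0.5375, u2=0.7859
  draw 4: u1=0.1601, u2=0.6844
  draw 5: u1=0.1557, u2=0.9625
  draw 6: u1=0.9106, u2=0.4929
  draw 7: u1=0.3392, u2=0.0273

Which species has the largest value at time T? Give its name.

Dominant species at T: Z

t=0.000: S=2 X=4 Z=3
Draw 1: a1=0.720, a2=4.944, a3=0.525, a0=6.189; τ=−ln(0.6259)/6.189=0.076 → t=0.076; u2·a0=0.0876·6.189=0.542 ≤ a1=0.720 → R1 fires; S=2 X=3 Z=4
Draw 2: a1=0.540, a2=4.944, a3=0.700, a0=6.184; τ=−ln(0.7565)/6.184=0.045 → t=0.121; u2·a0=0.4359·6.184=2.696; a1=0.540 < 2.696 ≤ a1+a2=5.484 → R2 fires; S=2 X=2 Z=4
Draw 3: a1=0.360, a2=3.296, a3=0.700, a0=4.356; τ=−ln(0.5375)/4.356=0.143 → t=0.263; u2·a0=0.7859·4.356=3.423; a1=0.360 < 3.423 ≤ a1+a2=3.656 → R2 fires; S=2 X=1 Z=4
Draw 4: a1=0.180, a2=1.648, a3=0.700, a0=2.528; τ=−ln(0.1601)/2.528=0.725 → t=0.988; u2·a0=0.6844·2.528=1.730; a1=0.180 < 1.730 ≤ a1+a2=1.828 → R2 fires; S=2 X=0 Z=4
Draw 5: a1=0.000, a2=0.000, a3=0.700, a0=0.700; τ=−ln(0.1557)/0.700=2.657 → t=3.645; u2·a0=0.9625·0.700=0.674; a1+a2=0.000 < 0.674 ≤ a1+…+a3=0.700 → R3 fires; S=2 X=2 Z=4
Draw 6: a1=0.360, a2=3.296, a3=0.700, a0=4.356; τ=−ln(0.9106)/4.356=0.021 → t=3.666; u2·a0=0.4929·4.356=2.147; a1=0.360 < 2.147 ≤ a1+a2=3.656 → R2 fires; S=2 X=1 Z=4
Draw 7: a1=0.180, a2=1.648, a3=0.700, a0=2.528; τ=−ln(0.3392)/2.528=0.428 → t=4.094 > T=3.98: stop.
At T=3.98: S=2 X=1 Z=4; the largest is Z.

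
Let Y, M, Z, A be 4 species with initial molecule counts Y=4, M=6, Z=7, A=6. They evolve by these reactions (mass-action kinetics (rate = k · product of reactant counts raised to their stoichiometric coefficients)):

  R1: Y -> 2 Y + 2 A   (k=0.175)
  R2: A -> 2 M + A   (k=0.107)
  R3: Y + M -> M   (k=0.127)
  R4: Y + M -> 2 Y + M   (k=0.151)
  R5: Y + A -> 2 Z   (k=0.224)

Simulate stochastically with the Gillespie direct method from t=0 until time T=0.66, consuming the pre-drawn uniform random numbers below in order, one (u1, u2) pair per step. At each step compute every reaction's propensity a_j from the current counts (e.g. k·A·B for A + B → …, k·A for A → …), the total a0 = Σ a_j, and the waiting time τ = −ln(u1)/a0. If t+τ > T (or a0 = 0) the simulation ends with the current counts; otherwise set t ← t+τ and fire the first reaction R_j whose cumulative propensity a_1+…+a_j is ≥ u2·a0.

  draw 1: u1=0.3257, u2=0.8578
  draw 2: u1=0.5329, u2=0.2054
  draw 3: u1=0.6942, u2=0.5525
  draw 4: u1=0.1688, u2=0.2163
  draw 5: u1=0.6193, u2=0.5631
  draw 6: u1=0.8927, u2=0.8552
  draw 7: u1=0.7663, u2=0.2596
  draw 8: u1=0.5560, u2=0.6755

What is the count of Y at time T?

t=0.000: Y=4 M=6 Z=7 A=6
Draw 1: a1=0.700, a2=0.642, a3=3.048, a4=3.624, a5=5.376, a0=13.390; τ=−ln(0.3257)/13.390=0.084 → t=0.084; u2·a0=0.8578·13.390=11.486; a1+…+a4=8.014 < 11.486 ≤ a1+…+a5=13.390 → R5 fires; Y=3 M=6 Z=9 A=5
Draw 2: a1=0.525, a2=0.535, a3=2.286, a4=2.718, a5=3.360, a0=9.424; τ=−ln(0.5329)/9.424=0.067 → t=0.151; u2·a0=0.2054·9.424=1.936; a1+a2=1.060 < 1.936 ≤ a1+…+a3=3.346 → R3 fires; Y=2 M=6 Z=9 A=5
Draw 3: a1=0.350, a2=0.535, a3=1.524, a4=1.812, a5=2.240, a0=6.461; τ=−ln(0.6942)/6.461=0.056 → t=0.207; u2·a0=0.5525·6.461=3.570; a1+…+a3=2.409 < 3.570 ≤ a1+…+a4=4.221 → R4 fires; Y=3 M=6 Z=9 A=5
Draw 4: a1=0.525, a2=0.535, a3=2.286, a4=2.718, a5=3.360, a0=9.424; τ=−ln(0.1688)/9.424=0.189 → t=0.396; u2·a0=0.2163·9.424=2.038; a1+a2=1.060 < 2.038 ≤ a1+…+a3=3.346 → R3 fires; Y=2 M=6 Z=9 A=5
Draw 5: a1=0.350, a2=0.535, a3=1.524, a4=1.812, a5=2.240, a0=6.461; τ=−ln(0.6193)/6.461=0.074 → t=0.470; u2·a0=0.5631·6.461=3.638; a1+…+a3=2.409 < 3.638 ≤ a1+…+a4=4.221 → R4 fires; Y=3 M=6 Z=9 A=5
Draw 6: a1=0.525, a2=0.535, a3=2.286, a4=2.718, a5=3.360, a0=9.424; τ=−ln(0.8927)/9.424=0.012 → t=0.482; u2·a0=0.8552·9.424=8.059; a1+…+a4=6.064 < 8.059 ≤ a1+…+a5=9.424 → R5 fires; Y=2 M=6 Z=11 A=4
Draw 7: a1=0.350, a2=0.428, a3=1.524, a4=1.812, a5=1.792, a0=5.906; τ=−ln(0.7663)/5.906=0.045 → t=0.527; u2·a0=0.2596·5.906=1.533; a1+a2=0.778 < 1.533 ≤ a1+…+a3=2.302 → R3 fires; Y=1 M=6 Z=11 A=4
Draw 8: a1=0.175, a2=0.428, a3=0.762, a4=0.906, a5=0.896, a0=3.167; τ=−ln(0.5560)/3.167=0.185 → t=0.712 > T=0.66: stop.
Read off Y at T=0.66: 1

Y at T = 1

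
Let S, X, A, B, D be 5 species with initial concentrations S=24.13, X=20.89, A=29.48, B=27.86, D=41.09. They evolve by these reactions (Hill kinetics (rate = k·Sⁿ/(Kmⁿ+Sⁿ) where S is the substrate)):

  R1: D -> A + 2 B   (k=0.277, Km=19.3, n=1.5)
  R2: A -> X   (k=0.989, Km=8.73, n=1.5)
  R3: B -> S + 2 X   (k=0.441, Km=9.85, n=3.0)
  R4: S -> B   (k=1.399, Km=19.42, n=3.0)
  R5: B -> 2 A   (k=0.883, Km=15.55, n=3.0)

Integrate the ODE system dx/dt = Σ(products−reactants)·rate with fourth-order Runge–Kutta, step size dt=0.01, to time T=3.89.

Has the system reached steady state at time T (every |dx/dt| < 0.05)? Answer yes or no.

RK4 with dt=0.01: 389 steps to T=3.89. Trajectory (selected grid times):
t=0.00: S=24.13 X=20.89 A=29.48 B=27.86 D=41.09
t=0.43: S=23.92 X=21.62 A=29.85 B=27.93 D=41.00
t=0.86: S=23.71 X=22.35 A=30.22 B=27.99 D=40.91
t=1.30: S=23.50 X=23.10 A=30.60 B=28.05 D=40.82
t=1.73: S=23.30 X=23.83 A=30.97 B=28.11 D=40.73
t=2.16: S=23.10 X=24.57 A=31.34 B=28.16 D=40.64
t=2.59: S=22.91 X=25.30 A=31.71 B=28.21 D=40.55
t=3.03: S=22.71 X=26.05 A=32.08 B=28.26 D=40.46
t=3.46: S=22.53 X=26.79 A=32.45 B=28.30 D=40.37
t=3.89: S=22.34 X=27.53 A=32.82 B=28.33 D=40.28
Rates at T: R1=0.2080, R2=0.8697, R3=0.4232, R4=0.8445, R5=0.7577
dx/dt at T (Σ net stoichiometry × rate): S=-0.4213, X=+1.7161, A=+0.8538, B=+0.0796, D=-0.2080
Largest |dx/dt| is |+1.7161| (X) ≥ 0.05 → not steady.

Steady state at T: no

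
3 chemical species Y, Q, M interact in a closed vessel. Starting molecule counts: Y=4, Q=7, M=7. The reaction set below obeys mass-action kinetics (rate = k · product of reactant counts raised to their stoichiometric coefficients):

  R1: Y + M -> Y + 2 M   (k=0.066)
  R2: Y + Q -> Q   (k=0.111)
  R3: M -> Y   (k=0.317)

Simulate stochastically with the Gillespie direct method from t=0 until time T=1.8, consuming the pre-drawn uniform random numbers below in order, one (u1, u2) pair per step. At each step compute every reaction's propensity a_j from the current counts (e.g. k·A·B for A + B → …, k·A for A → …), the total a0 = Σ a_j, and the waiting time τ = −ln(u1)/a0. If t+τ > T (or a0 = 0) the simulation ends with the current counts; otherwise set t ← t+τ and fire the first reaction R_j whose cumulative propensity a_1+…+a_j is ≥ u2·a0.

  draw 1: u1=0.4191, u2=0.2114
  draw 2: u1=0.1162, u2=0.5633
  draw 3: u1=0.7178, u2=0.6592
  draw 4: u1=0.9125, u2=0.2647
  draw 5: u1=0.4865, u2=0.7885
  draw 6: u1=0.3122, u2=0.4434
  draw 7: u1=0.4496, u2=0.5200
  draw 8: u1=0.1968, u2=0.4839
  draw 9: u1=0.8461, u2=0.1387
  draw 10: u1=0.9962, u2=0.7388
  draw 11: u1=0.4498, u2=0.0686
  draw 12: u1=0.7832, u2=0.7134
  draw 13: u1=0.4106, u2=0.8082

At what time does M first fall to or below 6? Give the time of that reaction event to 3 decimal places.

Threshold first reached at t = 0.584

t=0.000: Y=4 Q=7 M=7
Draw 1: a1=1.848, a2=3.108, a3=2.219, a0=7.175; τ=−ln(0.4191)/7.175=0.121 → t=0.121; u2·a0=0.2114·7.175=1.517 ≤ a1=1.848 → R1 fires; Y=4 Q=7 M=8
Draw 2: a1=2.112, a2=3.108, a3=2.536, a0=7.756; τ=−ln(0.1162)/7.756=0.278 → t=0.399; u2·a0=0.5633·7.756=4.369; a1=2.112 < 4.369 ≤ a1+a2=5.220 → R2 fires; Y=3 Q=7 M=8
Draw 3: a1=1.584, a2=2.331, a3=2.536, a0=6.451; τ=−ln(0.7178)/6.451=0.051 → t=0.450; u2·a0=0.6592·6.451=4.252; a1+a2=3.915 < 4.252 ≤ a1+…+a3=6.451 → R3 fires; Y=4 Q=7 M=7
Draw 4: a1=1.848, a2=3.108, a3=2.219, a0=7.175; τ=−ln(0.9125)/7.175=0.013 → t=0.463; u2·a0=0.2647·7.175=1.899; a1=1.848 < 1.899 ≤ a1+a2=4.956 → R2 fires; Y=3 Q=7 M=7
Draw 5: a1=1.386, a2=2.331, a3=2.219, a0=5.936; τ=−ln(0.4865)/5.936=0.121 → t=0.584; u2·a0=0.7885·5.936=4.681; a1+a2=3.717 < 4.681 ≤ a1+…+a3=5.936 → R3 fires; Y=4 Q=7 M=6
Draw 6: a1=1.584, a2=3.108, a3=1.902, a0=6.594; τ=−ln(0.3122)/6.594=0.177 → t=0.761; u2·a0=0.4434·6.594=2.924; a1=1.584 < 2.924 ≤ a1+a2=4.692 → R2 fires; Y=3 Q=7 M=6
Draw 7: a1=1.188, a2=2.331, a3=1.902, a0=5.421; τ=−ln(0.4496)/5.421=0.147 → t=0.908; u2·a0=0.5200·5.421=2.819; a1=1.188 < 2.819 ≤ a1+a2=3.519 → R2 fires; Y=2 Q=7 M=6
Draw 8: a1=0.792, a2=1.554, a3=1.902, a0=4.248; τ=−ln(0.1968)/4.248=0.383 → t=1.291; u2·a0=0.4839·4.248=2.056; a1=0.792 < 2.056 ≤ a1+a2=2.346 → R2 fires; Y=1 Q=7 M=6
Draw 9: a1=0.396, a2=0.777, a3=1.902, a0=3.075; τ=−ln(0.8461)/3.075=0.054 → t=1.345; u2·a0=0.1387·3.075=0.427; a1=0.396 < 0.427 ≤ a1+a2=1.173 → R2 fires; Y=0 Q=7 M=6
Draw 10: a1=0.000, a2=0.000, a3=1.902, a0=1.902; τ=−ln(0.9962)/1.902=0.002 → t=1.347; u2·a0=0.7388·1.902=1.405; a1+a2=0.000 < 1.405 ≤ a1+…+a3=1.902 → R3 fires; Y=1 Q=7 M=5
Draw 11: a1=0.330, a2=0.777, a3=1.585, a0=2.692; τ=−ln(0.4498)/2.692=0.297 → t=1.644; u2·a0=0.0686·2.692=0.185 ≤ a1=0.330 → R1 fires; Y=1 Q=7 M=6
Draw 12: a1=0.396, a2=0.777, a3=1.902, a0=3.075; τ=−ln(0.7832)/3.075=0.079 → t=1.724; u2·a0=0.7134·3.075=2.194; a1+a2=1.173 < 2.194 ≤ a1+…+a3=3.075 → R3 fires; Y=2 Q=7 M=5
Draw 13: a1=0.660, a2=1.554, a3=1.585, a0=3.799; τ=−ln(0.4106)/3.799=0.234 → t=1.958 > T=1.8: stop.
M first becomes ≤ 6 when it reaches 6 at the event at t=0.584.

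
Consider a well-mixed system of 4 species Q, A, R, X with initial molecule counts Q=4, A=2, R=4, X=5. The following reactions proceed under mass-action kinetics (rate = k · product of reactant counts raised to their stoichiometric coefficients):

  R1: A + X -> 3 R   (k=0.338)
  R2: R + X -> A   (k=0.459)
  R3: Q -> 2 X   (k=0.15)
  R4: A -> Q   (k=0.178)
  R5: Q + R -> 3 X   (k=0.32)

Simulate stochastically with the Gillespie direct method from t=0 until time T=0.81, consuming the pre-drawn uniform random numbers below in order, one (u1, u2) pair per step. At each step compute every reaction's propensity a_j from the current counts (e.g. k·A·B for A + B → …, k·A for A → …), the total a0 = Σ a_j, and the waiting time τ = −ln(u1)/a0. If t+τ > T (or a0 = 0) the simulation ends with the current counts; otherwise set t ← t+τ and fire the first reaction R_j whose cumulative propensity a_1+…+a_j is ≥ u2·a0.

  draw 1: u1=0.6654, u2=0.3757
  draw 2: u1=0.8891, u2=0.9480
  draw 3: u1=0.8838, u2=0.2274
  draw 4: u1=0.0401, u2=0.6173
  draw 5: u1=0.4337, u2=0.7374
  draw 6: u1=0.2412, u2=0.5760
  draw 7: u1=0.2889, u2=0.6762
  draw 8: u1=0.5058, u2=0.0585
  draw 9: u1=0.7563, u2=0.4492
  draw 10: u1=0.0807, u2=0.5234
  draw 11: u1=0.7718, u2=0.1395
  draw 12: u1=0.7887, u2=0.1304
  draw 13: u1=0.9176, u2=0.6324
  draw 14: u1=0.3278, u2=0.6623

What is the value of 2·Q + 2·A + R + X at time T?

Check how each reaction changes W = 2·Q + 2·A + R + X (weight of products minus weight of reactants):
R1: A + X -> 3 R: (1·3) − (2·1 + 1·1) = 3 − 3 = 0
R2: R + X -> A: (2·1) − (1·1 + 1·1) = 2 − 2 = 0
R3: Q -> 2 X: (1·2) − (2·1) = 2 − 2 = 0
R4: A -> Q: (2·1) − (2·1) = 2 − 2 = 0
R5: Q + R -> 3 X: (1·3) − (2·1 + 1·1) = 3 − 3 = 0
Every reaction leaves W unchanged, so W is conserved and no simulation is needed: W(T) = W(0) = 2·4 + 2·2 + 4 + 5 = 21

Value at T = 21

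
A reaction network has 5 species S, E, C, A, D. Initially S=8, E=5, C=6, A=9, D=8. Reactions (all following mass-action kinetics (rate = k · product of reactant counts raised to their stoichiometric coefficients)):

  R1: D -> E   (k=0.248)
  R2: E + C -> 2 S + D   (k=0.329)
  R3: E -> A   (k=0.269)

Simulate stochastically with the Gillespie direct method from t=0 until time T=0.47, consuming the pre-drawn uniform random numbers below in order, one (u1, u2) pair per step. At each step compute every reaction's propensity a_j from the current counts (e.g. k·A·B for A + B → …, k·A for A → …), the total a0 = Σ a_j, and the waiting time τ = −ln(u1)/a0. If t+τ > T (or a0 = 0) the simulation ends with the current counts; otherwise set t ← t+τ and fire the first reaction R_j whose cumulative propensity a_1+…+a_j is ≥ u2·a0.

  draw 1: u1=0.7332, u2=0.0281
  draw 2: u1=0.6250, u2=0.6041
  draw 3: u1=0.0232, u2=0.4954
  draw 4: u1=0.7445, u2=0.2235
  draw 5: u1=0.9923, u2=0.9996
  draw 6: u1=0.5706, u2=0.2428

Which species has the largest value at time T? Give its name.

t=0.000: S=8 E=5 C=6 A=9 D=8
Draw 1: a1=1.984, a2=9.870, a3=1.345, a0=13.199; τ=−ln(0.7332)/13.199=0.024 → t=0.024; u2·a0=0.0281·13.199=0.371 ≤ a1=1.984 → R1 fires; S=8 E=6 C=6 A=9 D=7
Draw 2: a1=1.736, a2=11.844, a3=1.614, a0=15.194; τ=−ln(0.6250)/15.194=0.031 → t=0.054; u2·a0=0.6041·15.194=9.179; a1=1.736 < 9.179 ≤ a1+a2=13.580 → R2 fires; S=10 E=5 C=5 A=9 D=8
Draw 3: a1=1.984, a2=8.225, a3=1.345, a0=11.554; τ=−ln(0.0232)/11.554=0.326 → t=0.380; u2·a0=0.4954·11.554=5.724; a1=1.984 < 5.724 ≤ a1+a2=10.209 → R2 fires; S=12 E=4 C=4 A=9 D=9
Draw 4: a1=2.232, a2=5.264, a3=1.076, a0=8.572; τ=−ln(0.7445)/8.572=0.034 → t=0.415; u2·a0=0.2235·8.572=1.916 ≤ a1=2.232 → R1 fires; S=12 E=5 C=4 A=9 D=8
Draw 5: a1=1.984, a2=6.580, a3=1.345, a0=9.909; τ=−ln(0.9923)/9.909=0.001 → t=0.415; u2·a0=0.9996·9.909=9.905; a1+a2=8.564 < 9.905 ≤ a1+…+a3=9.909 → R3 fires; S=12 E=4 C=4 A=10 D=8
Draw 6: a1=1.984, a2=5.264, a3=1.076, a0=8.324; τ=−ln(0.5706)/8.324=0.067 → t=0.483 > T=0.47: stop.
At T=0.47: S=12 E=4 C=4 A=10 D=8; the largest is S.

Dominant species at T: S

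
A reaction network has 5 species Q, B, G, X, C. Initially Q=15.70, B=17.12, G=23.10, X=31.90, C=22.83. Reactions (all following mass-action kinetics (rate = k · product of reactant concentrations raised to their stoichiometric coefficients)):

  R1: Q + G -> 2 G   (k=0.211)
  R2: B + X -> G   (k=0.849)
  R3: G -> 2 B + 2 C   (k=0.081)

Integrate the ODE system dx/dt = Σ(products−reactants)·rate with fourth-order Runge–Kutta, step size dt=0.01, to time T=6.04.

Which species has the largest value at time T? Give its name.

RK4 with dt=0.01: 604 steps to T=6.04. Trajectory (selected grid times):
t=0.00: Q=15.70 B=17.12 G=23.10 X=31.90 C=22.83
t=0.67: Q=0.01 B=1.00 G=57.76 X=10.08 C=28.54
t=1.34: Q=0.00 B=1.92 G=60.05 X=4.59 C=34.94
t=2.01: Q=0.00 B=4.70 G=60.56 X=0.80 C=41.51
t=2.68: Q=0.00 B=10.37 G=58.12 X=0.01 C=47.97
t=3.36: Q=0.00 B=16.59 G=55.02 X=0.00 C=54.20
t=4.03: Q=0.00 B=22.40 G=52.11 X=0.00 C=60.01
t=4.70: Q=0.00 B=27.91 G=49.36 X=0.00 C=65.52
t=5.37: Q=0.00 B=33.12 G=46.75 X=0.00 C=70.73
t=6.04: Q=0.00 B=38.06 G=44.28 X=0.00 C=75.67
At T=6.04: Q=0.00 B=38.06 G=44.28 X=0.00 C=75.67; the largest is C.

Dominant species at T: C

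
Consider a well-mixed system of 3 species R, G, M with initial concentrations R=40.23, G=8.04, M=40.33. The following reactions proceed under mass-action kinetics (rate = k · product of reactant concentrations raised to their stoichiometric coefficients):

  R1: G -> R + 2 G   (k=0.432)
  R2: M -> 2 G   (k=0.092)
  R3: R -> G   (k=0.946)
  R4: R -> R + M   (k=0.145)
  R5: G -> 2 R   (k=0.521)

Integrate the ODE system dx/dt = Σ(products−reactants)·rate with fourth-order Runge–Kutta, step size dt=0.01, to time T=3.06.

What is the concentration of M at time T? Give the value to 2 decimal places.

M at T = 65.87

RK4 with dt=0.01: 306 steps to T=3.06. Trajectory (selected grid times):
t=0.00: R=40.23 G=8.04 M=40.33
t=0.34: R=35.85 G=22.13 M=40.90
t=0.68: R=38.51 G=35.63 M=41.42
t=1.02: R=46.46 G=50.48 M=42.19
t=1.36: R=59.20 G=68.24 M=43.44
t=1.70: R=76.97 G=90.38 M=45.38
t=2.04: R=100.64 G=118.55 M=48.27
t=2.38: R=131.61 G=154.71 M=52.39
t=2.72: R=171.81 G=201.32 M=58.11
t=3.06: R=223.86 G=261.49 M=65.87
Read off M at T=3.06: 65.87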